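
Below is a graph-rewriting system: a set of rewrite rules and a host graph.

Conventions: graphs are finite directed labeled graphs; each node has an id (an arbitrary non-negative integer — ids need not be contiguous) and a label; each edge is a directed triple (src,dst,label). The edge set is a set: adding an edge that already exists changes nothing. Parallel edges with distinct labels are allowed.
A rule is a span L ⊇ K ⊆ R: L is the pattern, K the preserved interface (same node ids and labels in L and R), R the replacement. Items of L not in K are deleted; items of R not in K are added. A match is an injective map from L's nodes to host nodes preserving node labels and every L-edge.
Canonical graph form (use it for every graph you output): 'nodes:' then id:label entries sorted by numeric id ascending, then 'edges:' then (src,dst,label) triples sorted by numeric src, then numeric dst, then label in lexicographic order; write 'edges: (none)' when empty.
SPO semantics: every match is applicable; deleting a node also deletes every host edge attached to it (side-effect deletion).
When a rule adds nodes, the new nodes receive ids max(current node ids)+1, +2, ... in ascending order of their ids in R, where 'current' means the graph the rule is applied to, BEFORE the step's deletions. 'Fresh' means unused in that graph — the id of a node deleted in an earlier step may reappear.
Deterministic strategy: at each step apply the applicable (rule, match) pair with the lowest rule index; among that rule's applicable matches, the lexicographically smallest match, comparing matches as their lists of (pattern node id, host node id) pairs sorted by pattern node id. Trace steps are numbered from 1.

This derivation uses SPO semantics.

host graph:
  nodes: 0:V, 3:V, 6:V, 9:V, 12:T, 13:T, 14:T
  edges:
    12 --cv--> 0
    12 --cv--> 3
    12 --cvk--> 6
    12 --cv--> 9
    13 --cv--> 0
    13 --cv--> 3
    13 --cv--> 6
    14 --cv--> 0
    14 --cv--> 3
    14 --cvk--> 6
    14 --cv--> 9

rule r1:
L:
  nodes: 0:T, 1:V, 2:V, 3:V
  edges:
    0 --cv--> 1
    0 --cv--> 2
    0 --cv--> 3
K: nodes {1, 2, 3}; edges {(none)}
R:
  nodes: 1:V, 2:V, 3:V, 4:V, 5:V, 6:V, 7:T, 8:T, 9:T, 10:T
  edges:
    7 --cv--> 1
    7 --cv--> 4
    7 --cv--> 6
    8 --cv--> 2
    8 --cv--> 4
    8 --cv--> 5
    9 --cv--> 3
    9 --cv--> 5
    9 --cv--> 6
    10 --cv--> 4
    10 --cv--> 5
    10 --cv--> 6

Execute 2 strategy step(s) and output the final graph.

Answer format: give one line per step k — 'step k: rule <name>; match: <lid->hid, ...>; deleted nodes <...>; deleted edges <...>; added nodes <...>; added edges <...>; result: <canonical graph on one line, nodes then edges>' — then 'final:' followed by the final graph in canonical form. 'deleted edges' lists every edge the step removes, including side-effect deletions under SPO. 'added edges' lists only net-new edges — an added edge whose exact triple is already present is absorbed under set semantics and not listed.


step 1: rule r1; match: 0->12, 1->0, 2->3, 3->9; deleted nodes 12; deleted edges (12,0,cv); (12,3,cv); (12,6,cvk); (12,9,cv); added nodes 15, 16, 17, 18, 19, 20, 21; added edges (18,0,cv); (18,15,cv); (18,17,cv); (19,3,cv); (19,15,cv); (19,16,cv); (20,9,cv); (20,16,cv); (20,17,cv); (21,15,cv); (21,16,cv); (21,17,cv); result: nodes: 0:V, 3:V, 6:V, 9:V, 13:T, 14:T, 15:V, 16:V, 17:V, 18:T, 19:T, 20:T, 21:T edges: (13,0,cv); (13,3,cv); (13,6,cv); (14,0,cv); (14,3,cv); (14,6,cvk); (14,9,cv); (18,0,cv); (18,15,cv); (18,17,cv); (19,3,cv); (19,15,cv); (19,16,cv); (20,9,cv); (20,16,cv); (20,17,cv); (21,15,cv); (21,16,cv); (21,17,cv)
step 2: rule r1; match: 0->13, 1->0, 2->3, 3->6; deleted nodes 13; deleted edges (13,0,cv); (13,3,cv); (13,6,cv); added nodes 22, 23, 24, 25, 26, 27, 28; added edges (25,0,cv); (25,22,cv); (25,24,cv); (26,3,cv); (26,22,cv); (26,23,cv); (27,6,cv); (27,23,cv); (27,24,cv); (28,22,cv); (28,23,cv); (28,24,cv); result: nodes: 0:V, 3:V, 6:V, 9:V, 14:T, 15:V, 16:V, 17:V, 18:T, 19:T, 20:T, 21:T, 22:V, 23:V, 24:V, 25:T, 26:T, 27:T, 28:T edges: (14,0,cv); (14,3,cv); (14,6,cvk); (14,9,cv); (18,0,cv); (18,15,cv); (18,17,cv); (19,3,cv); (19,15,cv); (19,16,cv); (20,9,cv); (20,16,cv); (20,17,cv); (21,15,cv); (21,16,cv); (21,17,cv); (25,0,cv); (25,22,cv); (25,24,cv); (26,3,cv); (26,22,cv); (26,23,cv); (27,6,cv); (27,23,cv); (27,24,cv); (28,22,cv); (28,23,cv); (28,24,cv)
final:
nodes: 0:V, 3:V, 6:V, 9:V, 14:T, 15:V, 16:V, 17:V, 18:T, 19:T, 20:T, 21:T, 22:V, 23:V, 24:V, 25:T, 26:T, 27:T, 28:T
edges: (14,0,cv); (14,3,cv); (14,6,cvk); (14,9,cv); (18,0,cv); (18,15,cv); (18,17,cv); (19,3,cv); (19,15,cv); (19,16,cv); (20,9,cv); (20,16,cv); (20,17,cv); (21,15,cv); (21,16,cv); (21,17,cv); (25,0,cv); (25,22,cv); (25,24,cv); (26,3,cv); (26,22,cv); (26,23,cv); (27,6,cv); (27,23,cv); (27,24,cv); (28,22,cv); (28,23,cv); (28,24,cv)


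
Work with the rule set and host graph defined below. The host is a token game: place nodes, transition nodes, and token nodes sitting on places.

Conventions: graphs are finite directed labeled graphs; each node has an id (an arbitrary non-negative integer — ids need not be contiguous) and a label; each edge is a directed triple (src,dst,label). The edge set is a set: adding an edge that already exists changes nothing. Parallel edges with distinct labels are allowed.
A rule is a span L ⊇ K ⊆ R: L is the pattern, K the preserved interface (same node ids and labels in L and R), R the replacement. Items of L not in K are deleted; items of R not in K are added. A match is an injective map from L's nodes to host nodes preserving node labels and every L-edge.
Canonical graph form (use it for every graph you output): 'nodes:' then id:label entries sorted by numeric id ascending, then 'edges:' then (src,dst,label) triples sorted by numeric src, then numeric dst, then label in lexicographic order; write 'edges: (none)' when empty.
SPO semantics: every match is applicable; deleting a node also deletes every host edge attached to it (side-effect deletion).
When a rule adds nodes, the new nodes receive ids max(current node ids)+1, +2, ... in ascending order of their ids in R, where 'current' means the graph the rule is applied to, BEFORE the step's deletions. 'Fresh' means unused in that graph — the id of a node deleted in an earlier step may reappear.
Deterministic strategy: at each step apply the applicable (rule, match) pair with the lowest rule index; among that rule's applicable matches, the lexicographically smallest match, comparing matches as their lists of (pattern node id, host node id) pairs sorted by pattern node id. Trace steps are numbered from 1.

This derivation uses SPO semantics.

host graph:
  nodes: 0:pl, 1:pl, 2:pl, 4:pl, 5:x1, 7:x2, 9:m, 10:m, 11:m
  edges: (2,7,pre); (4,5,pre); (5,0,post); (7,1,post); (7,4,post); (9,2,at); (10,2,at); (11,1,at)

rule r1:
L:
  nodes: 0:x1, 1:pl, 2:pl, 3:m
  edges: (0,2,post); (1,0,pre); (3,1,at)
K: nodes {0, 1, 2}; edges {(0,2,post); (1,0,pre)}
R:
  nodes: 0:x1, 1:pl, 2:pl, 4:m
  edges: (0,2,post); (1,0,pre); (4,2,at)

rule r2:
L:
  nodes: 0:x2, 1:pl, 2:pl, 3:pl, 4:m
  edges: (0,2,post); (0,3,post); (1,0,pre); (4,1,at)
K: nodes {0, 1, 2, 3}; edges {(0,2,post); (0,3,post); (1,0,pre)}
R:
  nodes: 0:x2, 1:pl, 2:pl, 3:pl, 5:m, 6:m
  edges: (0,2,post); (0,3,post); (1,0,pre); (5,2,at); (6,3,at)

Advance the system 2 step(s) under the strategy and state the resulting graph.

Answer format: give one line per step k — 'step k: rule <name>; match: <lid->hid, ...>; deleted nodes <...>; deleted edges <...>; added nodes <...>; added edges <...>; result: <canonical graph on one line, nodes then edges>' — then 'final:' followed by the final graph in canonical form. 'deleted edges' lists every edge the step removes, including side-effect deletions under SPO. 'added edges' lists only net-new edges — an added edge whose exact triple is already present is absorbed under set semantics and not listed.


step 1: rule r2; match: 0->7, 1->2, 2->1, 3->4, 4->9; deleted nodes 9; deleted edges (9,2,at); added nodes 12, 13; added edges (12,1,at); (13,4,at); result: nodes: 0:pl, 1:pl, 2:pl, 4:pl, 5:x1, 7:x2, 10:m, 11:m, 12:m, 13:m edges: (2,7,pre); (4,5,pre); (5,0,post); (7,1,post); (7,4,post); (10,2,at); (11,1,at); (12,1,at); (13,4,at)
step 2: rule r1; match: 0->5, 1->4, 2->0, 3->13; deleted nodes 13; deleted edges (13,4,at); added nodes 14; added edges (14,0,at); result: nodes: 0:pl, 1:pl, 2:pl, 4:pl, 5:x1, 7:x2, 10:m, 11:m, 12:m, 14:m edges: (2,7,pre); (4,5,pre); (5,0,post); (7,1,post); (7,4,post); (10,2,at); (11,1,at); (12,1,at); (14,0,at)
final:
nodes: 0:pl, 1:pl, 2:pl, 4:pl, 5:x1, 7:x2, 10:m, 11:m, 12:m, 14:m
edges: (2,7,pre); (4,5,pre); (5,0,post); (7,1,post); (7,4,post); (10,2,at); (11,1,at); (12,1,at); (14,0,at)


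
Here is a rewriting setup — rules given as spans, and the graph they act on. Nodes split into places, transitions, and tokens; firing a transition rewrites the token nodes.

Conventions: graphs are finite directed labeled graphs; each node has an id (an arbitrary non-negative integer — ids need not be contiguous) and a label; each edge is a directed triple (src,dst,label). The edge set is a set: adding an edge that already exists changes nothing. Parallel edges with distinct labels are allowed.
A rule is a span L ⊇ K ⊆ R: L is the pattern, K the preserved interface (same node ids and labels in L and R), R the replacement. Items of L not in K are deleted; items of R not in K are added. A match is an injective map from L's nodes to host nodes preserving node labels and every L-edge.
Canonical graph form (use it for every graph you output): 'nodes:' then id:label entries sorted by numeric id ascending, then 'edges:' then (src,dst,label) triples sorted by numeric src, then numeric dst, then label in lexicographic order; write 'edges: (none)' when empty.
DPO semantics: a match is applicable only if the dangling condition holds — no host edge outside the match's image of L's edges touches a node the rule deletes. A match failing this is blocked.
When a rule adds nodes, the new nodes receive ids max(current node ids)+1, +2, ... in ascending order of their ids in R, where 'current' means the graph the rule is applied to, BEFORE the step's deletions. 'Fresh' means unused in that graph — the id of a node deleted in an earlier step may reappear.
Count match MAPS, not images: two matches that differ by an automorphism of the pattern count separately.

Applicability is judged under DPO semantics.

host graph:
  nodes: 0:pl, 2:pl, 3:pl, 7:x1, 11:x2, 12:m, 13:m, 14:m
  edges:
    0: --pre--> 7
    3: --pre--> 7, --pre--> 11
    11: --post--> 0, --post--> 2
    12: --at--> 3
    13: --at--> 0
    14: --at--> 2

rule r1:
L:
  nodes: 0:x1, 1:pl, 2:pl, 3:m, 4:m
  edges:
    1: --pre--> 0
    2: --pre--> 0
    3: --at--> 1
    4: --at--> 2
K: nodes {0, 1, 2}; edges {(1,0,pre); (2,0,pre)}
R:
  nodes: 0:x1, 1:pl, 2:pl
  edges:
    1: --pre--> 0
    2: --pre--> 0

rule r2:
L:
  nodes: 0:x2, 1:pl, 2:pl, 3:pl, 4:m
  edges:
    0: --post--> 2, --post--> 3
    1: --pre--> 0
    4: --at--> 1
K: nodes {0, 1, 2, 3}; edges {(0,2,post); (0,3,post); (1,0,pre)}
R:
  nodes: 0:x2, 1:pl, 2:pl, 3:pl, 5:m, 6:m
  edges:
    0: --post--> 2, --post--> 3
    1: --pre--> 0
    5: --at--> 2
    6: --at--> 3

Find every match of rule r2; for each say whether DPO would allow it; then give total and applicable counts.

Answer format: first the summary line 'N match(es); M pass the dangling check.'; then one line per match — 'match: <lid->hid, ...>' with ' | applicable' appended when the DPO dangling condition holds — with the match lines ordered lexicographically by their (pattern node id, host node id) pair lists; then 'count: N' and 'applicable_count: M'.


2 match(es); 2 pass the dangling check.
match: 0->11, 1->3, 2->0, 3->2, 4->12 | applicable
match: 0->11, 1->3, 2->2, 3->0, 4->12 | applicable
count: 2
applicable_count: 2


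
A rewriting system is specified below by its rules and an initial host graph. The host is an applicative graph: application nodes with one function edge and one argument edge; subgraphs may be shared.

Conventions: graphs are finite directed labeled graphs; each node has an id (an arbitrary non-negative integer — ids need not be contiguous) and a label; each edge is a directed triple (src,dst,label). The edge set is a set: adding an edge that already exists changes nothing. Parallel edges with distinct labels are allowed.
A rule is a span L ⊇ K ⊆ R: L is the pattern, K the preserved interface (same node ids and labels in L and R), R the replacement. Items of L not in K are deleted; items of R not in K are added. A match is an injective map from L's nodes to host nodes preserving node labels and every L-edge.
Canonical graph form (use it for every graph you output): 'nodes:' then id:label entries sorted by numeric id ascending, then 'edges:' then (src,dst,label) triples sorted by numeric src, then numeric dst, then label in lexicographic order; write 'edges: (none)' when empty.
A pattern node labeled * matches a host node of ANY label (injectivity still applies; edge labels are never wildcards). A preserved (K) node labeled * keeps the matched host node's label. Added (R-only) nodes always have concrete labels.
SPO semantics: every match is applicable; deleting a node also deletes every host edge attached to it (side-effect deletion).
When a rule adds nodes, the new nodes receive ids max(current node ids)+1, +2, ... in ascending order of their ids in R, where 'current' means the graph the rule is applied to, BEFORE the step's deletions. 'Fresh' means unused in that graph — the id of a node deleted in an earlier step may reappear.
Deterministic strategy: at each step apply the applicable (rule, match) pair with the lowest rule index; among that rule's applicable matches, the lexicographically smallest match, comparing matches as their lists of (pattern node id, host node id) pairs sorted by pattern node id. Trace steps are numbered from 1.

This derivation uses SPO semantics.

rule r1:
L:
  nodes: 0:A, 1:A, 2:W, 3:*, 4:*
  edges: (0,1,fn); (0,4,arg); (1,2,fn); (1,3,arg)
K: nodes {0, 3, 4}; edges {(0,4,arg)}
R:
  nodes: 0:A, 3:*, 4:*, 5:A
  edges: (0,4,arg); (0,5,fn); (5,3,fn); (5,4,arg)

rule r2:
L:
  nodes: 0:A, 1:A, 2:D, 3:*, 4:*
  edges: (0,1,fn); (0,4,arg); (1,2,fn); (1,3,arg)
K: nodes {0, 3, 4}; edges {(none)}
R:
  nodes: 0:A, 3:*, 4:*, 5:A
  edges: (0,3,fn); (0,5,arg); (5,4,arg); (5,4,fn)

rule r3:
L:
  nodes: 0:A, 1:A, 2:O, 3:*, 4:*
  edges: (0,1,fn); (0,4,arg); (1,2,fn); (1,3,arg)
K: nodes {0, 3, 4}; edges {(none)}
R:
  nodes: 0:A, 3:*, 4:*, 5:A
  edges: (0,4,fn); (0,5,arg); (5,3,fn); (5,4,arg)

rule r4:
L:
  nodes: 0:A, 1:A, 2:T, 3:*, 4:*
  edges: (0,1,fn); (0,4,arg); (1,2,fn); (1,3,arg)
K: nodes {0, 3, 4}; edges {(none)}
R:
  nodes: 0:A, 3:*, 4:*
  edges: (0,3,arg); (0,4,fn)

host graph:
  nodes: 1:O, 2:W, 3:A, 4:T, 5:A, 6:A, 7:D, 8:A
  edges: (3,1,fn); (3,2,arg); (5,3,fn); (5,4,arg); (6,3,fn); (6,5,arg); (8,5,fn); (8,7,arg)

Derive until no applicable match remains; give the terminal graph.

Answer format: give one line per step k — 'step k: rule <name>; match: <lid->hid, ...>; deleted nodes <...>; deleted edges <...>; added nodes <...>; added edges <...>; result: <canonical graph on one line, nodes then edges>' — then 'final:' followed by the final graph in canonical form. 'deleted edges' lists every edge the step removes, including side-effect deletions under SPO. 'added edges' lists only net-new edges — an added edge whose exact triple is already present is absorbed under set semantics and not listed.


step 1: rule r3; match: 0->5, 1->3, 2->1, 3->2, 4->4; deleted nodes 1, 3; deleted edges (3,1,fn); (3,2,arg); (5,3,fn); (5,4,arg); (6,3,fn); added nodes 9; added edges (5,4,fn); (5,9,arg); (9,2,fn); (9,4,arg); result: nodes: 2:W, 4:T, 5:A, 6:A, 7:D, 8:A, 9:A edges: (5,4,fn); (5,9,arg); (6,5,arg); (8,5,fn); (8,7,arg); (9,2,fn); (9,4,arg)
step 2: rule r4; match: 0->8, 1->5, 2->4, 3->9, 4->7; deleted nodes 4, 5; deleted edges (5,4,fn); (5,9,arg); (6,5,arg); (8,5,fn); (8,7,arg); (9,4,arg); added nodes (none); added edges (8,7,fn); (8,9,arg); result: nodes: 2:W, 6:A, 7:D, 8:A, 9:A edges: (8,7,fn); (8,9,arg); (9,2,fn)
final:
nodes: 2:W, 6:A, 7:D, 8:A, 9:A
edges: (8,7,fn); (8,9,arg); (9,2,fn)


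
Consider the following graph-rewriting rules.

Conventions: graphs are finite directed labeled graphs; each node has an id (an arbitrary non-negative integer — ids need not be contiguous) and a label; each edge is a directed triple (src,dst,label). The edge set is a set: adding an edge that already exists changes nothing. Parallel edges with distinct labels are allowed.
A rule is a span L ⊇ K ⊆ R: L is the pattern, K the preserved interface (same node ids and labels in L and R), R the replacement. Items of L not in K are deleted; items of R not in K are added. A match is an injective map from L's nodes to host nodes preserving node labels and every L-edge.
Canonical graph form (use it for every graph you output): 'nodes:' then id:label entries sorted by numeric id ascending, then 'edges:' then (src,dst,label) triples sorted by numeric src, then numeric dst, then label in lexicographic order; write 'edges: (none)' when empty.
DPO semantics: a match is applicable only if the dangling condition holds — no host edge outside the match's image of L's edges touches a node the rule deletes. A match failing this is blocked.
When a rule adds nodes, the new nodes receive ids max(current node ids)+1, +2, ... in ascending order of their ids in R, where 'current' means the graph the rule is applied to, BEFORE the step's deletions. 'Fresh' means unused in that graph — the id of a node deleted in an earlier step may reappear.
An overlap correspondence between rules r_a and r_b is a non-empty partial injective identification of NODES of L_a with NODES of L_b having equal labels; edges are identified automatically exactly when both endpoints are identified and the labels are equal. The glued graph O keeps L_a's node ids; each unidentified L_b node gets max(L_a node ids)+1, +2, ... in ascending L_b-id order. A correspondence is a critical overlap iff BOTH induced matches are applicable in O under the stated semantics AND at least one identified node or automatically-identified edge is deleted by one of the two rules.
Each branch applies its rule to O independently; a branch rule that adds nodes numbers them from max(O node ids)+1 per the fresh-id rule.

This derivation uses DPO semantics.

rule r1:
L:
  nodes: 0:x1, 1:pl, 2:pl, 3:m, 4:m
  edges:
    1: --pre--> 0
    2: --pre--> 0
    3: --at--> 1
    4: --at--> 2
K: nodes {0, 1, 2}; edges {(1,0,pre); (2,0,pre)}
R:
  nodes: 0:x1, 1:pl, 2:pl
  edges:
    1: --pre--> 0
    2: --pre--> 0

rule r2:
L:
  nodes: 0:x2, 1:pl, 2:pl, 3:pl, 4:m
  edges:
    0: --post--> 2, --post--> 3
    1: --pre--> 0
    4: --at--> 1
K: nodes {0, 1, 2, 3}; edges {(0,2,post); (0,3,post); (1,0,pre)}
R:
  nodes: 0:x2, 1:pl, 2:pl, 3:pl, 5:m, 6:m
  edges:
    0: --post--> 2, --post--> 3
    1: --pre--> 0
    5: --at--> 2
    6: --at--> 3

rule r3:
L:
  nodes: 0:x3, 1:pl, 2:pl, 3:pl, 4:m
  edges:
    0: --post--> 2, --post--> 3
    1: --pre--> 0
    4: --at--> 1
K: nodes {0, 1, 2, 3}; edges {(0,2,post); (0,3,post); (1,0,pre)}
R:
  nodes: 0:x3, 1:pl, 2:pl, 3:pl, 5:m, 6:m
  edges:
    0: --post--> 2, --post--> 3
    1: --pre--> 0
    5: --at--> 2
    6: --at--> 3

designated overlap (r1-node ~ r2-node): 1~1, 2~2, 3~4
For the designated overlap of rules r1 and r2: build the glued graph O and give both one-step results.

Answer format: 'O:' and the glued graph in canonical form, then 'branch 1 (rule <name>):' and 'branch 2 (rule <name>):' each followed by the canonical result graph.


O:
nodes: 0:x1, 1:pl, 2:pl, 3:m, 4:m, 5:x2, 6:pl
edges: (1,0,pre); (1,5,pre); (2,0,pre); (3,1,at); (4,2,at); (5,2,post); (5,6,post)
branch 1 (rule r1):
nodes: 0:x1, 1:pl, 2:pl, 5:x2, 6:pl
edges: (1,0,pre); (1,5,pre); (2,0,pre); (5,2,post); (5,6,post)
branch 2 (rule r2):
nodes: 0:x1, 1:pl, 2:pl, 4:m, 5:x2, 6:pl, 7:m, 8:m
edges: (1,0,pre); (1,5,pre); (2,0,pre); (4,2,at); (5,2,post); (5,6,post); (7,2,at); (8,6,at)


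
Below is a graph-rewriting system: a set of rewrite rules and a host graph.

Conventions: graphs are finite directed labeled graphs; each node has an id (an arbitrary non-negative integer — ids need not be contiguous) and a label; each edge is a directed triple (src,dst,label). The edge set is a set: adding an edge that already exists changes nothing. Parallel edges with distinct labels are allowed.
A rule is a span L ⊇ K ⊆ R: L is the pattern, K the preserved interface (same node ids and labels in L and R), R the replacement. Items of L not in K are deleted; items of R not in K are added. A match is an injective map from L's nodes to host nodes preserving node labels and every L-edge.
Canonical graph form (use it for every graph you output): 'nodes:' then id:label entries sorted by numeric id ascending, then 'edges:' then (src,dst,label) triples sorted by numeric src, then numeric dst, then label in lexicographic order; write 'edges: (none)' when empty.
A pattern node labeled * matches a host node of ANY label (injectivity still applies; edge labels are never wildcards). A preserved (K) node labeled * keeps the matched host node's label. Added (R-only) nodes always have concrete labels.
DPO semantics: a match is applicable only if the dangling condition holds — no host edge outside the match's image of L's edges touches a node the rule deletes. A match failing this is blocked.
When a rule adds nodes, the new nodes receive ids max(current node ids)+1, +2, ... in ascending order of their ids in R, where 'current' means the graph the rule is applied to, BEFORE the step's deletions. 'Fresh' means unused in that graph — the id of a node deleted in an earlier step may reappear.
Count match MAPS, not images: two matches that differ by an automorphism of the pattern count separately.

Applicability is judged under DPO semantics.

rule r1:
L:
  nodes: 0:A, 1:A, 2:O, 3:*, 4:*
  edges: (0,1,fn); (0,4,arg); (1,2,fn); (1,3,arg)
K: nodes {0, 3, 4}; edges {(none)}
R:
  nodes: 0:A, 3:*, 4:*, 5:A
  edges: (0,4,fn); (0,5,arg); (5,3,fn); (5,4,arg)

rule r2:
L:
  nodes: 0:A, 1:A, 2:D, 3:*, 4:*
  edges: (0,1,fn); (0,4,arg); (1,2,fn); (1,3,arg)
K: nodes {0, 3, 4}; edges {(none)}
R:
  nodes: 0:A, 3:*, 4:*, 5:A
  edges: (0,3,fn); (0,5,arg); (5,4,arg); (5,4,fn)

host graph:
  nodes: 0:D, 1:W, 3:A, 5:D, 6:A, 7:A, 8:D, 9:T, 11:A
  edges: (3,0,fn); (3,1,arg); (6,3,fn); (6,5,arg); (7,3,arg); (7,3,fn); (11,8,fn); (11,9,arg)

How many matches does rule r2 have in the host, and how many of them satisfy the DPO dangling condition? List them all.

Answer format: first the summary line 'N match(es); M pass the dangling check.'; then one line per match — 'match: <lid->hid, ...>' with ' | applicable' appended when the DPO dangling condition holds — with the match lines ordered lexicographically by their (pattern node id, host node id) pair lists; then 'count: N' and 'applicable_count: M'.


1 match(es); 0 pass the dangling check.
match: 0->6, 1->3, 2->0, 3->1, 4->5
count: 1
applicable_count: 0


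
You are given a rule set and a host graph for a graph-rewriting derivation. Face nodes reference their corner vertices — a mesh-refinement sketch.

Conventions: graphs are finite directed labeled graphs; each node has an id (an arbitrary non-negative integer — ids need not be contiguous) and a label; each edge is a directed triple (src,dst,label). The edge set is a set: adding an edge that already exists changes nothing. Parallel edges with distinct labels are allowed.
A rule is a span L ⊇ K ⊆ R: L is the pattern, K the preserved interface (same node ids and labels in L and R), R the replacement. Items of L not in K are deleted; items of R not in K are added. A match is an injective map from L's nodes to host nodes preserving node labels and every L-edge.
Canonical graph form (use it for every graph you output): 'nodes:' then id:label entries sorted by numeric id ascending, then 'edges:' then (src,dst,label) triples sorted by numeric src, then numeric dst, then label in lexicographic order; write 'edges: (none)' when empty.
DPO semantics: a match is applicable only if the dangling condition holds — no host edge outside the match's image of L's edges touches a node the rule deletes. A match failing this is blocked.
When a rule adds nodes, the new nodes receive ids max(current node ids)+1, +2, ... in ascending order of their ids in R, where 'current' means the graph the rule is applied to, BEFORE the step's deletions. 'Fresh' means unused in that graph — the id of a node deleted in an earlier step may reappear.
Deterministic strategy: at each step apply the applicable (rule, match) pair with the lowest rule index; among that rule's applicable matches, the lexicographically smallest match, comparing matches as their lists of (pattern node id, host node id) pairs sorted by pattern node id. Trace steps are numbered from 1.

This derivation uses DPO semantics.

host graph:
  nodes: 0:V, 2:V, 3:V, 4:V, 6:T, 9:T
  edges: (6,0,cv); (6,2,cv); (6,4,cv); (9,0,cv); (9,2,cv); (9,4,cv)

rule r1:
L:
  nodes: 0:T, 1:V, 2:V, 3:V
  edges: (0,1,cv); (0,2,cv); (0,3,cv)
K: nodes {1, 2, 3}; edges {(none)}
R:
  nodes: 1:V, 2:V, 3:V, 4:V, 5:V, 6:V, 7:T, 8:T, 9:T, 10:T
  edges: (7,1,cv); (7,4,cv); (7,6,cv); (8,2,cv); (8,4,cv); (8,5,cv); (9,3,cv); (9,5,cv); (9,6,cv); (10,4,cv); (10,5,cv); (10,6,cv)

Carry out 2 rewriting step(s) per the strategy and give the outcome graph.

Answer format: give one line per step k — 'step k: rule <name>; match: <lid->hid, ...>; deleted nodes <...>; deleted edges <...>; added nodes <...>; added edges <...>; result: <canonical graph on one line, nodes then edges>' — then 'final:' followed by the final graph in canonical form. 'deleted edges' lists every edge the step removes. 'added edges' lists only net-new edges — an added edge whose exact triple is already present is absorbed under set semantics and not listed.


step 1: rule r1; match: 0->6, 1->0, 2->2, 3->4; deleted nodes 6; deleted edges (6,0,cv); (6,2,cv); (6,4,cv); added nodes 10, 11, 12, 13, 14, 15, 16; added edges (13,0,cv); (13,10,cv); (13,12,cv); (14,2,cv); (14,10,cv); (14,11,cv); (15,4,cv); (15,11,cv); (15,12,cv); (16,10,cv); (16,11,cv); (16,12,cv); result: nodes: 0:V, 2:V, 3:V, 4:V, 9:T, 10:V, 11:V, 12:V, 13:T, 14:T, 15:T, 16:T edges: (9,0,cv); (9,2,cv); (9,4,cv); (13,0,cv); (13,10,cv); (13,12,cv); (14,2,cv); (14,10,cv); (14,11,cv); (15,4,cv); (15,11,cv); (15,12,cv); (16,10,cv); (16,11,cv); (16,12,cv)
step 2: rule r1; match: 0->9, 1->0, 2->2, 3->4; deleted nodes 9; deleted edges (9,0,cv); (9,2,cv); (9,4,cv); added nodes 17, 18, 19, 20, 21, 22, 23; added edges (20,0,cv); (20,17,cv); (20,19,cv); (21,2,cv); (21,17,cv); (21,18,cv); (22,4,cv); (22,18,cv); (22,19,cv); (23,17,cv); (23,18,cv); (23,19,cv); result: nodes: 0:V, 2:V, 3:V, 4:V, 10:V, 11:V, 12:V, 13:T, 14:T, 15:T, 16:T, 17:V, 18:V, 19:V, 20:T, 21:T, 22:T, 23:T edges: (13,0,cv); (13,10,cv); (13,12,cv); (14,2,cv); (14,10,cv); (14,11,cv); (15,4,cv); (15,11,cv); (15,12,cv); (16,10,cv); (16,11,cv); (16,12,cv); (20,0,cv); (20,17,cv); (20,19,cv); (21,2,cv); (21,17,cv); (21,18,cv); (22,4,cv); (22,18,cv); (22,19,cv); (23,17,cv); (23,18,cv); (23,19,cv)
final:
nodes: 0:V, 2:V, 3:V, 4:V, 10:V, 11:V, 12:V, 13:T, 14:T, 15:T, 16:T, 17:V, 18:V, 19:V, 20:T, 21:T, 22:T, 23:T
edges: (13,0,cv); (13,10,cv); (13,12,cv); (14,2,cv); (14,10,cv); (14,11,cv); (15,4,cv); (15,11,cv); (15,12,cv); (16,10,cv); (16,11,cv); (16,12,cv); (20,0,cv); (20,17,cv); (20,19,cv); (21,2,cv); (21,17,cv); (21,18,cv); (22,4,cv); (22,18,cv); (22,19,cv); (23,17,cv); (23,18,cv); (23,19,cv)


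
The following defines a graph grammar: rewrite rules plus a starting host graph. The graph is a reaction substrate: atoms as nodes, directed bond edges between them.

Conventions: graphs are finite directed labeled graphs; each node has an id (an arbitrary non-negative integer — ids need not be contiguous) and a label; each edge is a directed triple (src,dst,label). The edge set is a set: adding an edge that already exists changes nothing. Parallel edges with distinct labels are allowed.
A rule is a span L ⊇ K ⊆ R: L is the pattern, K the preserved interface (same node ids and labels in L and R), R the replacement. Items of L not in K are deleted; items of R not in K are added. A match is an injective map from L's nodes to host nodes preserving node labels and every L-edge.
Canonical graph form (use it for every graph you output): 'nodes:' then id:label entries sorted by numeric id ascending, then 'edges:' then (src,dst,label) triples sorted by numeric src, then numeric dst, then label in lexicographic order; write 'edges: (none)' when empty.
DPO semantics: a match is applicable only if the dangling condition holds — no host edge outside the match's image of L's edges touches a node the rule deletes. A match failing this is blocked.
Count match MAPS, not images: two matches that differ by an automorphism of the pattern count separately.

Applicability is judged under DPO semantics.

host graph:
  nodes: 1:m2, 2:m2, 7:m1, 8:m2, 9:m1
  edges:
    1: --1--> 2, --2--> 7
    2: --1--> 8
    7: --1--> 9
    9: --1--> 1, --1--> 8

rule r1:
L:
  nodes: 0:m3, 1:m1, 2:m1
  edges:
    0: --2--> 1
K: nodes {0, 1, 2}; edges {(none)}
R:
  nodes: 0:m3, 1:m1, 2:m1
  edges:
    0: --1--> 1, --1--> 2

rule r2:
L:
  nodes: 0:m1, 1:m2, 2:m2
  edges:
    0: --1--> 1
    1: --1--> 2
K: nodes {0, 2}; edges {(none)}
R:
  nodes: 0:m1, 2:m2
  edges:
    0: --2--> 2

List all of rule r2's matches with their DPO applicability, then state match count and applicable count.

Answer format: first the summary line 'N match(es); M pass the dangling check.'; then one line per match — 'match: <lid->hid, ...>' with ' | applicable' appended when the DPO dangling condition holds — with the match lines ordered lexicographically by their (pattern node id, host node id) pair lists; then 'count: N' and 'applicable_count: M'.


1 match(es); 0 pass the dangling check.
match: 0->9, 1->1, 2->2
count: 1
applicable_count: 0


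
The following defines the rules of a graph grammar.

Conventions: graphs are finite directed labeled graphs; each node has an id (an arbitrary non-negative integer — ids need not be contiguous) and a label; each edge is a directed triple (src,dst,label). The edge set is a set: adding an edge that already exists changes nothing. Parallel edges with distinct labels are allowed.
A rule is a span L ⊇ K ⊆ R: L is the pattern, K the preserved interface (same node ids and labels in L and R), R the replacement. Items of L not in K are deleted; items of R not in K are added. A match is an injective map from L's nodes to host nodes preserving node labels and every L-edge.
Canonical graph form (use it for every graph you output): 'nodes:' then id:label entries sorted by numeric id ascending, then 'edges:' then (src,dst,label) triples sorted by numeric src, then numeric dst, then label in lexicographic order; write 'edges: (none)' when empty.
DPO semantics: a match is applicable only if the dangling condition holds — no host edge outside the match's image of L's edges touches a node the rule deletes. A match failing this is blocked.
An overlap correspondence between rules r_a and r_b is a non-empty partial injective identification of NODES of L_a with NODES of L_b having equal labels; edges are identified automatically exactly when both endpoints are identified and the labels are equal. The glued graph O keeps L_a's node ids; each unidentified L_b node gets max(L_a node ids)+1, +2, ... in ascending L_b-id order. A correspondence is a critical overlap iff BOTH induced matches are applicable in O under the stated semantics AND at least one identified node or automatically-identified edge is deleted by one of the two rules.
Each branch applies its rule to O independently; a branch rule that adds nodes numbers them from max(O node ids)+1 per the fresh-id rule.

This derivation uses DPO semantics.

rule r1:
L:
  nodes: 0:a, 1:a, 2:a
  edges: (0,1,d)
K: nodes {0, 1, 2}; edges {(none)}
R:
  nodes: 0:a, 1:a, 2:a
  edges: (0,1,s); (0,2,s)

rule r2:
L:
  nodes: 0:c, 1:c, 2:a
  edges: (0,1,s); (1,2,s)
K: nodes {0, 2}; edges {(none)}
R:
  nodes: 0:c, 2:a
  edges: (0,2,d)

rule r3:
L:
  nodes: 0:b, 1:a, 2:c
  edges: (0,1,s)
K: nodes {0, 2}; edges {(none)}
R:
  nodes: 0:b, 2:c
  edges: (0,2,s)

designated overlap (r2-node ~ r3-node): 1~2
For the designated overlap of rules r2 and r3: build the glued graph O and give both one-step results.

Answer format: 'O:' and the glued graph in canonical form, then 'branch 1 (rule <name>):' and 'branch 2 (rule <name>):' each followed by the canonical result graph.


O:
nodes: 0:c, 1:c, 2:a, 3:b, 4:a
edges: (0,1,s); (1,2,s); (3,4,s)
branch 1 (rule r2):
nodes: 0:c, 2:a, 3:b, 4:a
edges: (0,2,d); (3,4,s)
branch 2 (rule r3):
nodes: 0:c, 1:c, 2:a, 3:b
edges: (0,1,s); (1,2,s); (3,1,s)


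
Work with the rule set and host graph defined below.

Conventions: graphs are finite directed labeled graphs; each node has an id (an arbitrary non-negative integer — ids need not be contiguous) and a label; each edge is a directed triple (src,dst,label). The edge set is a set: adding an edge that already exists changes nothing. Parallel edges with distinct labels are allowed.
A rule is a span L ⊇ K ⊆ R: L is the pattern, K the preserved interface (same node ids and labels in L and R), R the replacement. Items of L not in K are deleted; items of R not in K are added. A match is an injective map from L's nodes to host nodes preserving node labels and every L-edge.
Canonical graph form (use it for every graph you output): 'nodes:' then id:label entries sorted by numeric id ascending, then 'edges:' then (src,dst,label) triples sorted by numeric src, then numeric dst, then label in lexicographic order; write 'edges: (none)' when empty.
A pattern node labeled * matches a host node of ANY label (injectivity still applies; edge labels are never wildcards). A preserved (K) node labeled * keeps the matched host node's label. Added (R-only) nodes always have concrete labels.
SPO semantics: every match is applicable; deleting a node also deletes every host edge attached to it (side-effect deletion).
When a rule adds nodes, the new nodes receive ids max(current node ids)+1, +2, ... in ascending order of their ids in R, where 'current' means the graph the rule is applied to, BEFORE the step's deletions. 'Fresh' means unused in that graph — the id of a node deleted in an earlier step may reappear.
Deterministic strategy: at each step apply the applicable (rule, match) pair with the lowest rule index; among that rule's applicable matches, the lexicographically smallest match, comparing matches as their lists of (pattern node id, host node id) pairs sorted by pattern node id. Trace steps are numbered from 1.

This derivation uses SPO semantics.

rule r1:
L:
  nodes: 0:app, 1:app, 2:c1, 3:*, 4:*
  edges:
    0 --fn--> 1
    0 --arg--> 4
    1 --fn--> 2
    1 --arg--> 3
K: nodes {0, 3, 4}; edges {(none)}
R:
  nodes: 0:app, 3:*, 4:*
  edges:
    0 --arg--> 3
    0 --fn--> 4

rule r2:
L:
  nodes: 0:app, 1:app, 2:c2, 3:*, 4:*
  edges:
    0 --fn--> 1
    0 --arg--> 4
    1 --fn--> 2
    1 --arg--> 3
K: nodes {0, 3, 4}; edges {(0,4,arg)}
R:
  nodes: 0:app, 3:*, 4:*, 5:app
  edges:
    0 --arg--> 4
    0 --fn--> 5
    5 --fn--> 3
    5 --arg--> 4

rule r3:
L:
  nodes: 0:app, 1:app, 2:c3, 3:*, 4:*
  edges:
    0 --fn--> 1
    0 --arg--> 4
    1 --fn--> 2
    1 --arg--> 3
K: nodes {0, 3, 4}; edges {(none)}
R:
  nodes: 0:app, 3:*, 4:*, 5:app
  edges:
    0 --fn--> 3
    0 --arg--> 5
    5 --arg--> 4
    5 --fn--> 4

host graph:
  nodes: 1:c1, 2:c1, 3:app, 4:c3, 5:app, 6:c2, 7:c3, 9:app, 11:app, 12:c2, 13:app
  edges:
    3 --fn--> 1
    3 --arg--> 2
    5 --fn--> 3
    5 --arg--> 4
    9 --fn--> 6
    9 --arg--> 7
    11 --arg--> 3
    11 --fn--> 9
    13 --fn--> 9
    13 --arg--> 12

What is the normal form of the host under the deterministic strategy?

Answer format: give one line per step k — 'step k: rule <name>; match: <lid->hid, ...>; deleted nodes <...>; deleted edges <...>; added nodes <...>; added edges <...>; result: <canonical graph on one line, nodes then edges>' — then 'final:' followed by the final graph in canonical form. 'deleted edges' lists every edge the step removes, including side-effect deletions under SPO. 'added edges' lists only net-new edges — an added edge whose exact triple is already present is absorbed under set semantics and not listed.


step 1: rule r1; match: 0->5, 1->3, 2->1, 3->2, 4->4; deleted nodes 1, 3; deleted edges (3,1,fn); (3,2,arg); (5,3,fn); (5,4,arg); (11,3,arg); added nodes (none); added edges (5,2,arg); (5,4,fn); result: nodes: 2:c1, 4:c3, 5:app, 6:c2, 7:c3, 9:app, 11:app, 12:c2, 13:app edges: (5,2,arg); (5,4,fn); (9,6,fn); (9,7,arg); (11,9,fn); (13,9,fn); (13,12,arg)
step 2: rule r2; match: 0->13, 1->9, 2->6, 3->7, 4->12; deleted nodes 6, 9; deleted edges (9,6,fn); (9,7,arg); (11,9,fn); (13,9,fn); added nodes 14; added edges (13,14,fn); (14,7,fn); (14,12,arg); result: nodes: 2:c1, 4:c3, 5:app, 7:c3, 11:app, 12:c2, 13:app, 14:app edges: (5,2,arg); (5,4,fn); (13,12,arg); (13,14,fn); (14,7,fn); (14,12,arg)
final:
nodes: 2:c1, 4:c3, 5:app, 7:c3, 11:app, 12:c2, 13:app, 14:app
edges: (5,2,arg); (5,4,fn); (13,12,arg); (13,14,fn); (14,7,fn); (14,12,arg)


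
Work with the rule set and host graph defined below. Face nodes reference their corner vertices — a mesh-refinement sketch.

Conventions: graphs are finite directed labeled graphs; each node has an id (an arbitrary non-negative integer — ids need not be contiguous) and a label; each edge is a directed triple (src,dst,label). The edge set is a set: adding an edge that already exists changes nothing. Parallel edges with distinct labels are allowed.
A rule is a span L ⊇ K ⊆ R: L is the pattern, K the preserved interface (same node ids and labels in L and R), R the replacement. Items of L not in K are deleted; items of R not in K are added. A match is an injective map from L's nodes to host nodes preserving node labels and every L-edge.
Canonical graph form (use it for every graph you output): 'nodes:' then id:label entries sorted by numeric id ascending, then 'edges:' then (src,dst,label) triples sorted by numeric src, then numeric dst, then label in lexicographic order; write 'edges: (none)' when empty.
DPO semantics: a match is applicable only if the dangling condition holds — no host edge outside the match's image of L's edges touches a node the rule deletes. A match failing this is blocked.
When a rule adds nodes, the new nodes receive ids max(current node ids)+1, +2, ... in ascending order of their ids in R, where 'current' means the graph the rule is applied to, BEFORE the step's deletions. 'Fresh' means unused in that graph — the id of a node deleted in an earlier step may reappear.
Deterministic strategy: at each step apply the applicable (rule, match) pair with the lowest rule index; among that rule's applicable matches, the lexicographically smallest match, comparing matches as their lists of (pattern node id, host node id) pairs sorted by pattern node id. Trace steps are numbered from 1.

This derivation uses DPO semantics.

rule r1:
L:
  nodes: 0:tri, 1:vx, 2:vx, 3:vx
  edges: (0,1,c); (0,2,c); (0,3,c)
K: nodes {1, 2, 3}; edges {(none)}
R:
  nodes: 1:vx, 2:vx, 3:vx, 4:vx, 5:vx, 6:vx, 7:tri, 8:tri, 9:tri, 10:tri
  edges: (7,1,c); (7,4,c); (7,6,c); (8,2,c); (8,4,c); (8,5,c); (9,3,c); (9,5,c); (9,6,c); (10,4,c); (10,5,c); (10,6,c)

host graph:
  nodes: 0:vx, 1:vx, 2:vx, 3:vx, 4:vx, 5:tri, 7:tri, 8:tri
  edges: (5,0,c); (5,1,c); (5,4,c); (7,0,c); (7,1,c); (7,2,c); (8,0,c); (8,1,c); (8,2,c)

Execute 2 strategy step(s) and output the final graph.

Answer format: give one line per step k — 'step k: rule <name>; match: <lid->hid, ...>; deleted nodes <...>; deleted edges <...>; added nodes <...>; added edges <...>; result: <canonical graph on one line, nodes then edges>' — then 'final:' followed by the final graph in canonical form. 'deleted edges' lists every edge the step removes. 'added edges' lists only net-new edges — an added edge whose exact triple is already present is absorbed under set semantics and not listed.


step 1: rule r1; match: 0->5, 1->0, 2->1, 3->4; deleted nodes 5; deleted edges (5,0,c); (5,1,c); (5,4,c); added nodes 9, 10, 11, 12, 13, 14, 15; added edges (12,0,c); (12,9,c); (12,11,c); (13,1,c); (13,9,c); (13,10,c); (14,4,c); (14,10,c); (14,11,c); (15,9,c); (15,10,c); (15,11,c); result: nodes: 0:vx, 1:vx, 2:vx, 3:vx, 4:vx, 7:tri, 8:tri, 9:vx, 10:vx, 11:vx, 12:tri, 13:tri, 14:tri, 15:tri edges: (7,0,c); (7,1,c); (7,2,c); (8,0,c); (8,1,c); (8,2,c); (12,0,c); (12,9,c); (12,11,c); (13,1,c); (13,9,c); (13,10,c); (14,4,c); (14,10,c); (14,11,c); (15,9,c); (15,10,c); (15,11,c)
step 2: rule r1; match: 0->7, 1->0, 2->1, 3->2; deleted nodes 7; deleted edges (7,0,c); (7,1,c); (7,2,c); added nodes 16, 17, 18, 19, 20, 21, 22; added edges (19,0,c); (19,16,c); (19,18,c); (20,1,c); (20,16,c); (20,17,c); (21,2,c); (21,17,c); (21,18,c); (22,16,c); (22,17,c); (22,18,c); result: nodes: 0:vx, 1:vx, 2:vx, 3:vx, 4:vx, 8:tri, 9:vx, 10:vx, 11:vx, 12:tri, 13:tri, 14:tri, 15:tri, 16:vx, 17:vx, 18:vx, 19:tri, 20:tri, 21:tri, 22:tri edges: (8,0,c); (8,1,c); (8,2,c); (12,0,c); (12,9,c); (12,11,c); (13,1,c); (13,9,c); (13,10,c); (14,4,c); (14,10,c); (14,11,c); (15,9,c); (15,10,c); (15,11,c); (19,0,c); (19,16,c); (19,18,c); (20,1,c); (20,16,c); (20,17,c); (21,2,c); (21,17,c); (21,18,c); (22,16,c); (22,17,c); (22,18,c)
final:
nodes: 0:vx, 1:vx, 2:vx, 3:vx, 4:vx, 8:tri, 9:vx, 10:vx, 11:vx, 12:tri, 13:tri, 14:tri, 15:tri, 16:vx, 17:vx, 18:vx, 19:tri, 20:tri, 21:tri, 22:tri
edges: (8,0,c); (8,1,c); (8,2,c); (12,0,c); (12,9,c); (12,11,c); (13,1,c); (13,9,c); (13,10,c); (14,4,c); (14,10,c); (14,11,c); (15,9,c); (15,10,c); (15,11,c); (19,0,c); (19,16,c); (19,18,c); (20,1,c); (20,16,c); (20,17,c); (21,2,c); (21,17,c); (21,18,c); (22,16,c); (22,17,c); (22,18,c)
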